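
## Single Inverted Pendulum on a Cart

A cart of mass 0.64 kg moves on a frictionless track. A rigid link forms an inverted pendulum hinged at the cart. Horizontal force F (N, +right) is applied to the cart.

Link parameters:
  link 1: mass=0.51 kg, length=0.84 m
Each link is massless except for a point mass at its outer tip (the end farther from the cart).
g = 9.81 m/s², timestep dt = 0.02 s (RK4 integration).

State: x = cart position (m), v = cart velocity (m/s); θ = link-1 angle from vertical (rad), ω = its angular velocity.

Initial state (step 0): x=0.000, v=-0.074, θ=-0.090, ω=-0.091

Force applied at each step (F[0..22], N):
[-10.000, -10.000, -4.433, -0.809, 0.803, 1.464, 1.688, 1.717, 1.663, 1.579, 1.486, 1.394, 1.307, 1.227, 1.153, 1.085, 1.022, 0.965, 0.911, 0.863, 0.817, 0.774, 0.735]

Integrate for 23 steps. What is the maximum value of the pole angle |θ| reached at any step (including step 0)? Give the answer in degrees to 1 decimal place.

Answer: 5.2°

Derivation:
apply F[0]=-10.000 → step 1: x=-0.004, v=-0.371, θ=-0.089, ω=0.240
apply F[1]=-10.000 → step 2: x=-0.015, v=-0.668, θ=-0.080, ω=0.573
apply F[2]=-4.433 → step 3: x=-0.029, v=-0.795, θ=-0.068, ω=0.706
apply F[3]=-0.809 → step 4: x=-0.046, v=-0.811, θ=-0.053, ω=0.712
apply F[4]=+0.803 → step 5: x=-0.061, v=-0.779, θ=-0.040, ω=0.663
apply F[5]=+1.464 → step 6: x=-0.077, v=-0.729, θ=-0.027, ω=0.594
apply F[6]=+1.688 → step 7: x=-0.091, v=-0.673, θ=-0.016, ω=0.523
apply F[7]=+1.717 → step 8: x=-0.103, v=-0.617, θ=-0.006, ω=0.454
apply F[8]=+1.663 → step 9: x=-0.115, v=-0.565, θ=0.002, ω=0.392
apply F[9]=+1.579 → step 10: x=-0.126, v=-0.517, θ=0.010, ω=0.335
apply F[10]=+1.486 → step 11: x=-0.136, v=-0.472, θ=0.016, ω=0.286
apply F[11]=+1.394 → step 12: x=-0.145, v=-0.432, θ=0.021, ω=0.241
apply F[12]=+1.307 → step 13: x=-0.153, v=-0.394, θ=0.025, ω=0.203
apply F[13]=+1.227 → step 14: x=-0.161, v=-0.360, θ=0.029, ω=0.168
apply F[14]=+1.153 → step 15: x=-0.168, v=-0.329, θ=0.032, ω=0.138
apply F[15]=+1.085 → step 16: x=-0.174, v=-0.300, θ=0.035, ω=0.112
apply F[16]=+1.022 → step 17: x=-0.180, v=-0.274, θ=0.037, ω=0.089
apply F[17]=+0.965 → step 18: x=-0.185, v=-0.250, θ=0.038, ω=0.069
apply F[18]=+0.911 → step 19: x=-0.190, v=-0.227, θ=0.039, ω=0.052
apply F[19]=+0.863 → step 20: x=-0.194, v=-0.207, θ=0.040, ω=0.036
apply F[20]=+0.817 → step 21: x=-0.198, v=-0.188, θ=0.041, ω=0.023
apply F[21]=+0.774 → step 22: x=-0.202, v=-0.170, θ=0.041, ω=0.011
apply F[22]=+0.735 → step 23: x=-0.205, v=-0.153, θ=0.041, ω=0.001
Max |angle| over trajectory = 0.090 rad = 5.2°.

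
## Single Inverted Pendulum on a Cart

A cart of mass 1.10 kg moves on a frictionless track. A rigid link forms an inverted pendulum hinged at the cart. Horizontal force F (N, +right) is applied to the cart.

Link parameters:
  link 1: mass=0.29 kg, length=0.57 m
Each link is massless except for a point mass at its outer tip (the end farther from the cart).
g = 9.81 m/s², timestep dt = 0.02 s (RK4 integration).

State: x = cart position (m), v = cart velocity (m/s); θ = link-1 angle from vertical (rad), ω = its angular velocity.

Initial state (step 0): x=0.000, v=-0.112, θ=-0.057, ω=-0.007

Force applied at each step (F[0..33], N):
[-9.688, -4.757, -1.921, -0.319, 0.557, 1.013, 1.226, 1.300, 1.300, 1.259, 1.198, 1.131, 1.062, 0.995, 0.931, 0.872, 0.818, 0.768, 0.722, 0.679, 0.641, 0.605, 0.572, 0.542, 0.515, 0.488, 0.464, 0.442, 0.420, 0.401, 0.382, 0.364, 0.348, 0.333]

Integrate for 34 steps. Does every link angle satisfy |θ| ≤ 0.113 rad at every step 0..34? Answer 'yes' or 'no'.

Answer: yes

Derivation:
apply F[0]=-9.688 → step 1: x=-0.004, v=-0.285, θ=-0.054, ω=0.277
apply F[1]=-4.757 → step 2: x=-0.011, v=-0.369, θ=-0.047, ω=0.406
apply F[2]=-1.921 → step 3: x=-0.018, v=-0.402, θ=-0.039, ω=0.449
apply F[3]=-0.319 → step 4: x=-0.026, v=-0.406, θ=-0.030, ω=0.444
apply F[4]=+0.557 → step 5: x=-0.034, v=-0.394, θ=-0.021, ω=0.415
apply F[5]=+1.013 → step 6: x=-0.042, v=-0.375, θ=-0.014, ω=0.375
apply F[6]=+1.226 → step 7: x=-0.049, v=-0.352, θ=-0.006, ω=0.332
apply F[7]=+1.300 → step 8: x=-0.056, v=-0.328, θ=-0.000, ω=0.289
apply F[8]=+1.300 → step 9: x=-0.062, v=-0.305, θ=0.005, ω=0.248
apply F[9]=+1.259 → step 10: x=-0.068, v=-0.282, θ=0.010, ω=0.211
apply F[10]=+1.198 → step 11: x=-0.074, v=-0.261, θ=0.014, ω=0.178
apply F[11]=+1.131 → step 12: x=-0.079, v=-0.241, θ=0.017, ω=0.149
apply F[12]=+1.062 → step 13: x=-0.083, v=-0.223, θ=0.020, ω=0.123
apply F[13]=+0.995 → step 14: x=-0.088, v=-0.206, θ=0.022, ω=0.100
apply F[14]=+0.931 → step 15: x=-0.092, v=-0.190, θ=0.024, ω=0.080
apply F[15]=+0.872 → step 16: x=-0.095, v=-0.176, θ=0.025, ω=0.063
apply F[16]=+0.818 → step 17: x=-0.099, v=-0.162, θ=0.026, ω=0.048
apply F[17]=+0.768 → step 18: x=-0.102, v=-0.149, θ=0.027, ω=0.035
apply F[18]=+0.722 → step 19: x=-0.105, v=-0.138, θ=0.028, ω=0.024
apply F[19]=+0.679 → step 20: x=-0.107, v=-0.127, θ=0.028, ω=0.015
apply F[20]=+0.641 → step 21: x=-0.110, v=-0.117, θ=0.028, ω=0.006
apply F[21]=+0.605 → step 22: x=-0.112, v=-0.107, θ=0.028, ω=-0.001
apply F[22]=+0.572 → step 23: x=-0.114, v=-0.098, θ=0.028, ω=-0.007
apply F[23]=+0.542 → step 24: x=-0.116, v=-0.090, θ=0.028, ω=-0.012
apply F[24]=+0.515 → step 25: x=-0.118, v=-0.082, θ=0.028, ω=-0.016
apply F[25]=+0.488 → step 26: x=-0.119, v=-0.074, θ=0.027, ω=-0.020
apply F[26]=+0.464 → step 27: x=-0.121, v=-0.067, θ=0.027, ω=-0.023
apply F[27]=+0.442 → step 28: x=-0.122, v=-0.061, θ=0.026, ω=-0.025
apply F[28]=+0.420 → step 29: x=-0.123, v=-0.054, θ=0.026, ω=-0.027
apply F[29]=+0.401 → step 30: x=-0.124, v=-0.048, θ=0.025, ω=-0.029
apply F[30]=+0.382 → step 31: x=-0.125, v=-0.043, θ=0.025, ω=-0.030
apply F[31]=+0.364 → step 32: x=-0.126, v=-0.037, θ=0.024, ω=-0.031
apply F[32]=+0.348 → step 33: x=-0.126, v=-0.032, θ=0.024, ω=-0.032
apply F[33]=+0.333 → step 34: x=-0.127, v=-0.028, θ=0.023, ω=-0.032
Max |angle| over trajectory = 0.057 rad; bound = 0.113 → within bound.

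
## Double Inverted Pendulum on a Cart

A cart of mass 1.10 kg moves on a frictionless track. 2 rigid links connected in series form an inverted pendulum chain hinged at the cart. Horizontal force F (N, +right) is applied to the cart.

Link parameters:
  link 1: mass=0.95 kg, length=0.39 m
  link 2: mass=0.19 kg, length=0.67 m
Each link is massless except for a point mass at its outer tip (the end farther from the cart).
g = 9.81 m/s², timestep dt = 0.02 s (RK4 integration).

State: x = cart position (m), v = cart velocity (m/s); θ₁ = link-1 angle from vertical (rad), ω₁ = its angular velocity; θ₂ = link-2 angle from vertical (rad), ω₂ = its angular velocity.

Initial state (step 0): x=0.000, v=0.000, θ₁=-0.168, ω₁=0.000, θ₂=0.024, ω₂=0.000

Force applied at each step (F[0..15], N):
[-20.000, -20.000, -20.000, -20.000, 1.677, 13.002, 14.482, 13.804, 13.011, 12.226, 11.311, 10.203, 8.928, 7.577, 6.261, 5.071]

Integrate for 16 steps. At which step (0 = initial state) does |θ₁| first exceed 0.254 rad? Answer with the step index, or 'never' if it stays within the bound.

apply F[0]=-20.000 → step 1: x=-0.003, v=-0.322, θ₁=-0.161, ω₁=0.708, θ₂=0.025, ω₂=0.082
apply F[1]=-20.000 → step 2: x=-0.013, v=-0.649, θ₁=-0.140, ω₁=1.441, θ₂=0.027, ω₂=0.156
apply F[2]=-20.000 → step 3: x=-0.029, v=-0.986, θ₁=-0.103, ω₁=2.222, θ₂=0.031, ω₂=0.212
apply F[3]=-20.000 → step 4: x=-0.052, v=-1.336, θ₁=-0.050, ω₁=3.067, θ₂=0.036, ω₂=0.246
apply F[4]=+1.677 → step 5: x=-0.079, v=-1.303, θ₁=0.010, ω₁=2.969, θ₂=0.041, ω₂=0.259
apply F[5]=+13.002 → step 6: x=-0.103, v=-1.073, θ₁=0.064, ω₁=2.397, θ₂=0.046, ω₂=0.260
apply F[6]=+14.482 → step 7: x=-0.122, v=-0.826, θ₁=0.106, ω₁=1.812, θ₂=0.051, ω₂=0.248
apply F[7]=+13.804 → step 8: x=-0.136, v=-0.600, θ₁=0.137, ω₁=1.307, θ₂=0.056, ω₂=0.223
apply F[8]=+13.011 → step 9: x=-0.146, v=-0.397, θ₁=0.159, ω₁=0.875, θ₂=0.060, ω₂=0.188
apply F[9]=+12.226 → step 10: x=-0.152, v=-0.212, θ₁=0.172, ω₁=0.503, θ₂=0.063, ω₂=0.147
apply F[10]=+11.311 → step 11: x=-0.154, v=-0.046, θ₁=0.179, ω₁=0.186, θ₂=0.066, ω₂=0.103
apply F[11]=+10.203 → step 12: x=-0.154, v=0.099, θ₁=0.180, ω₁=-0.077, θ₂=0.067, ω₂=0.059
apply F[12]=+8.928 → step 13: x=-0.151, v=0.221, θ₁=0.177, ω₁=-0.286, θ₂=0.068, ω₂=0.016
apply F[13]=+7.577 → step 14: x=-0.145, v=0.322, θ₁=0.169, ω₁=-0.441, θ₂=0.068, ω₂=-0.023
apply F[14]=+6.261 → step 15: x=-0.138, v=0.401, θ₁=0.159, ω₁=-0.549, θ₂=0.067, ω₂=-0.059
apply F[15]=+5.071 → step 16: x=-0.129, v=0.461, θ₁=0.148, ω₁=-0.616, θ₂=0.066, ω₂=-0.090
max |θ₁| = 0.180 ≤ 0.254 over all 17 states.

Answer: never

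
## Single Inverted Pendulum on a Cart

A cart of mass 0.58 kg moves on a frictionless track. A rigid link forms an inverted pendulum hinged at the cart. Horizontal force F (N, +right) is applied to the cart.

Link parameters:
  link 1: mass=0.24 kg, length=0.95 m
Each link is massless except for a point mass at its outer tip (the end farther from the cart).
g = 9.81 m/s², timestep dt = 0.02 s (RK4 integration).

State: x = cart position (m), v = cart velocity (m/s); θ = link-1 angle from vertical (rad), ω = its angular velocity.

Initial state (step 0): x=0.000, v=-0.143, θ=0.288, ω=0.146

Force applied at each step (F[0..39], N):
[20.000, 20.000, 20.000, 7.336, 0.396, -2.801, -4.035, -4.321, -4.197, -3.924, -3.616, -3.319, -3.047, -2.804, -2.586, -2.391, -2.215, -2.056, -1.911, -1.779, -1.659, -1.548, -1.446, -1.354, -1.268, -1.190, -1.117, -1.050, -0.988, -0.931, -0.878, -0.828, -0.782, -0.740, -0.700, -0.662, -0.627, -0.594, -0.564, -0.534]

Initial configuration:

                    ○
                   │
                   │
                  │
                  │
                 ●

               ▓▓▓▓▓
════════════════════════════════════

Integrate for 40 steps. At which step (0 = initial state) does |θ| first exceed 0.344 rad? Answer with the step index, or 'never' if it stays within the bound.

apply F[0]=+20.000 → step 1: x=0.004, v=0.503, θ=0.285, ω=-0.448
apply F[1]=+20.000 → step 2: x=0.020, v=1.152, θ=0.270, ω=-1.048
apply F[2]=+20.000 → step 3: x=0.050, v=1.808, θ=0.243, ω=-1.663
apply F[3]=+7.336 → step 4: x=0.088, v=2.044, θ=0.208, ω=-1.859
apply F[4]=+0.396 → step 5: x=0.129, v=2.048, θ=0.171, ω=-1.823
apply F[5]=-2.801 → step 6: x=0.169, v=1.943, θ=0.136, ω=-1.684
apply F[6]=-4.035 → step 7: x=0.206, v=1.798, θ=0.104, ω=-1.507
apply F[7]=-4.321 → step 8: x=0.241, v=1.644, θ=0.076, ω=-1.327
apply F[8]=-4.197 → step 9: x=0.272, v=1.495, θ=0.051, ω=-1.157
apply F[9]=-3.924 → step 10: x=0.301, v=1.357, θ=0.029, ω=-1.004
apply F[10]=-3.616 → step 11: x=0.327, v=1.231, θ=0.011, ω=-0.867
apply F[11]=-3.319 → step 12: x=0.350, v=1.116, θ=-0.006, ω=-0.746
apply F[12]=-3.047 → step 13: x=0.371, v=1.012, θ=-0.019, ω=-0.639
apply F[13]=-2.804 → step 14: x=0.391, v=0.917, θ=-0.031, ω=-0.545
apply F[14]=-2.586 → step 15: x=0.408, v=0.831, θ=-0.041, ω=-0.461
apply F[15]=-2.391 → step 16: x=0.424, v=0.752, θ=-0.050, ω=-0.388
apply F[16]=-2.215 → step 17: x=0.438, v=0.680, θ=-0.057, ω=-0.323
apply F[17]=-2.056 → step 18: x=0.451, v=0.614, θ=-0.063, ω=-0.266
apply F[18]=-1.911 → step 19: x=0.463, v=0.554, θ=-0.068, ω=-0.216
apply F[19]=-1.779 → step 20: x=0.473, v=0.498, θ=-0.071, ω=-0.172
apply F[20]=-1.659 → step 21: x=0.483, v=0.447, θ=-0.075, ω=-0.134
apply F[21]=-1.548 → step 22: x=0.491, v=0.400, θ=-0.077, ω=-0.100
apply F[22]=-1.446 → step 23: x=0.499, v=0.356, θ=-0.079, ω=-0.070
apply F[23]=-1.354 → step 24: x=0.506, v=0.316, θ=-0.080, ω=-0.044
apply F[24]=-1.268 → step 25: x=0.512, v=0.279, θ=-0.080, ω=-0.022
apply F[25]=-1.190 → step 26: x=0.517, v=0.244, θ=-0.081, ω=-0.002
apply F[26]=-1.117 → step 27: x=0.521, v=0.213, θ=-0.080, ω=0.015
apply F[27]=-1.050 → step 28: x=0.525, v=0.183, θ=-0.080, ω=0.029
apply F[28]=-0.988 → step 29: x=0.529, v=0.155, θ=-0.079, ω=0.042
apply F[29]=-0.931 → step 30: x=0.532, v=0.130, θ=-0.078, ω=0.052
apply F[30]=-0.878 → step 31: x=0.534, v=0.106, θ=-0.077, ω=0.061
apply F[31]=-0.828 → step 32: x=0.536, v=0.083, θ=-0.076, ω=0.069
apply F[32]=-0.782 → step 33: x=0.537, v=0.063, θ=-0.075, ω=0.075
apply F[33]=-0.740 → step 34: x=0.538, v=0.043, θ=-0.073, ω=0.080
apply F[34]=-0.700 → step 35: x=0.539, v=0.025, θ=-0.071, ω=0.085
apply F[35]=-0.662 → step 36: x=0.539, v=0.008, θ=-0.070, ω=0.088
apply F[36]=-0.627 → step 37: x=0.539, v=-0.008, θ=-0.068, ω=0.091
apply F[37]=-0.594 → step 38: x=0.539, v=-0.023, θ=-0.066, ω=0.093
apply F[38]=-0.564 → step 39: x=0.538, v=-0.037, θ=-0.064, ω=0.094
apply F[39]=-0.534 → step 40: x=0.538, v=-0.051, θ=-0.062, ω=0.095
max |θ| = 0.288 ≤ 0.344 over all 41 states.

Answer: never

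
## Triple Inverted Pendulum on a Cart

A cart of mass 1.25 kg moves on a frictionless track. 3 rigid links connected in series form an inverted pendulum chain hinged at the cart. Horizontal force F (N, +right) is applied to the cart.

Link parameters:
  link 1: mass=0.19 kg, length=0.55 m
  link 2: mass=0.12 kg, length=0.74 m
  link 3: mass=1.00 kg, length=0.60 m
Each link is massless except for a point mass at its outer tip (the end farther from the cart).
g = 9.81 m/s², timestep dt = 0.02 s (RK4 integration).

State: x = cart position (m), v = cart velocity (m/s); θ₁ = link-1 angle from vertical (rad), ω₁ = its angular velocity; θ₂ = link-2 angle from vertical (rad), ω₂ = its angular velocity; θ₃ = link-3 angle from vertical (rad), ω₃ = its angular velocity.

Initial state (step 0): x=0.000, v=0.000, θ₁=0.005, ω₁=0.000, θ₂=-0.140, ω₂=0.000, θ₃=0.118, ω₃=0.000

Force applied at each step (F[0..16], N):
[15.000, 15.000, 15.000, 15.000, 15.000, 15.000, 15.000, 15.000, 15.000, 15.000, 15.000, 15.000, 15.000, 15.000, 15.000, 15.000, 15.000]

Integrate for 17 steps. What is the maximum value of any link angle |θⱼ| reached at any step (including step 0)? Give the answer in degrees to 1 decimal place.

Answer: 64.9°

Derivation:
apply F[0]=+15.000 → step 1: x=0.002, v=0.239, θ₁=0.002, ω₁=-0.255, θ₂=-0.145, ω₂=-0.492, θ₃=0.123, ω₃=0.461
apply F[1]=+15.000 → step 2: x=0.010, v=0.480, θ₁=-0.005, ω₁=-0.529, θ₂=-0.159, ω₂=-0.952, θ₃=0.136, ω₃=0.896
apply F[2]=+15.000 → step 3: x=0.022, v=0.721, θ₁=-0.019, ω₁=-0.839, θ₂=-0.183, ω₂=-1.346, θ₃=0.158, ω₃=1.276
apply F[3]=+15.000 → step 4: x=0.038, v=0.963, θ₁=-0.039, ω₁=-1.192, θ₂=-0.213, ω₂=-1.650, θ₃=0.187, ω₃=1.578
apply F[4]=+15.000 → step 5: x=0.060, v=1.206, θ₁=-0.067, ω₁=-1.590, θ₂=-0.248, ω₂=-1.855, θ₃=0.221, ω₃=1.788
apply F[5]=+15.000 → step 6: x=0.087, v=1.448, θ₁=-0.103, ω₁=-2.029, θ₂=-0.286, ω₂=-1.964, θ₃=0.258, ω₃=1.908
apply F[6]=+15.000 → step 7: x=0.118, v=1.691, θ₁=-0.148, ω₁=-2.503, θ₂=-0.326, ω₂=-1.987, θ₃=0.296, ω₃=1.942
apply F[7]=+15.000 → step 8: x=0.154, v=1.932, θ₁=-0.203, ω₁=-3.005, θ₂=-0.365, ω₂=-1.936, θ₃=0.335, ω₃=1.894
apply F[8]=+15.000 → step 9: x=0.195, v=2.170, θ₁=-0.269, ω₁=-3.528, θ₂=-0.403, ω₂=-1.822, θ₃=0.372, ω₃=1.763
apply F[9]=+15.000 → step 10: x=0.241, v=2.403, θ₁=-0.345, ω₁=-4.063, θ₂=-0.438, ω₂=-1.659, θ₃=0.405, ω₃=1.542
apply F[10]=+15.000 → step 11: x=0.291, v=2.627, θ₁=-0.431, ω₁=-4.595, θ₂=-0.469, ω₂=-1.466, θ₃=0.433, ω₃=1.222
apply F[11]=+15.000 → step 12: x=0.346, v=2.840, θ₁=-0.528, ω₁=-5.103, θ₂=-0.496, ω₂=-1.267, θ₃=0.453, ω₃=0.795
apply F[12]=+15.000 → step 13: x=0.405, v=3.038, θ₁=-0.635, ω₁=-5.567, θ₂=-0.520, ω₂=-1.094, θ₃=0.464, ω₃=0.259
apply F[13]=+15.000 → step 14: x=0.467, v=3.218, θ₁=-0.750, ω₁=-5.962, θ₂=-0.541, ω₂=-0.977, θ₃=0.463, ω₃=-0.376
apply F[14]=+15.000 → step 15: x=0.533, v=3.381, θ₁=-0.873, ω₁=-6.274, θ₂=-0.560, ω₂=-0.941, θ₃=0.448, ω₃=-1.089
apply F[15]=+15.000 → step 16: x=0.603, v=3.526, θ₁=-1.001, ω₁=-6.495, θ₂=-0.579, ω₂=-0.992, θ₃=0.419, ω₃=-1.850
apply F[16]=+15.000 → step 17: x=0.674, v=3.659, θ₁=-1.132, ω₁=-6.626, θ₂=-0.600, ω₂=-1.121, θ₃=0.374, ω₃=-2.634
Max |angle| over trajectory = 1.132 rad = 64.9°.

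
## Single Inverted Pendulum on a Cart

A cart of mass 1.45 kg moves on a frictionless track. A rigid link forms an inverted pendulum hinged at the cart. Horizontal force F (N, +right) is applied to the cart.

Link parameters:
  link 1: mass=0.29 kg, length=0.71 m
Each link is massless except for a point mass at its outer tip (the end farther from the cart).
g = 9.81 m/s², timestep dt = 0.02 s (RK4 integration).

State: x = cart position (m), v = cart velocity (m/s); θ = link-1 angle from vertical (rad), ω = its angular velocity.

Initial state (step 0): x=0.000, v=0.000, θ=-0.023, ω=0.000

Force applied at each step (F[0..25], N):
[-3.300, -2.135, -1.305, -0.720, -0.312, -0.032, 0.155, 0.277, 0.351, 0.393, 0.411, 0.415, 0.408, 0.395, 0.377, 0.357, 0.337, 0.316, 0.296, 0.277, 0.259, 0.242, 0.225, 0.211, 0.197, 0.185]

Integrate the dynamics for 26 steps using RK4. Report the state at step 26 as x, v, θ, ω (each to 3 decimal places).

apply F[0]=-3.300 → step 1: x=-0.000, v=-0.045, θ=-0.022, ω=0.057
apply F[1]=-2.135 → step 2: x=-0.002, v=-0.073, θ=-0.021, ω=0.091
apply F[2]=-1.305 → step 3: x=-0.003, v=-0.090, θ=-0.019, ω=0.109
apply F[3]=-0.720 → step 4: x=-0.005, v=-0.100, θ=-0.017, ω=0.118
apply F[4]=-0.312 → step 5: x=-0.007, v=-0.103, θ=-0.014, ω=0.118
apply F[5]=-0.032 → step 6: x=-0.009, v=-0.103, θ=-0.012, ω=0.115
apply F[6]=+0.155 → step 7: x=-0.011, v=-0.101, θ=-0.010, ω=0.108
apply F[7]=+0.277 → step 8: x=-0.013, v=-0.097, θ=-0.008, ω=0.100
apply F[8]=+0.351 → step 9: x=-0.015, v=-0.091, θ=-0.006, ω=0.091
apply F[9]=+0.393 → step 10: x=-0.017, v=-0.086, θ=-0.004, ω=0.082
apply F[10]=+0.411 → step 11: x=-0.019, v=-0.080, θ=-0.003, ω=0.072
apply F[11]=+0.415 → step 12: x=-0.020, v=-0.074, θ=-0.001, ω=0.064
apply F[12]=+0.408 → step 13: x=-0.022, v=-0.069, θ=0.000, ω=0.056
apply F[13]=+0.395 → step 14: x=-0.023, v=-0.063, θ=0.001, ω=0.048
apply F[14]=+0.377 → step 15: x=-0.024, v=-0.058, θ=0.002, ω=0.041
apply F[15]=+0.357 → step 16: x=-0.025, v=-0.053, θ=0.003, ω=0.035
apply F[16]=+0.337 → step 17: x=-0.026, v=-0.049, θ=0.003, ω=0.030
apply F[17]=+0.316 → step 18: x=-0.027, v=-0.044, θ=0.004, ω=0.025
apply F[18]=+0.296 → step 19: x=-0.028, v=-0.041, θ=0.004, ω=0.020
apply F[19]=+0.277 → step 20: x=-0.029, v=-0.037, θ=0.005, ω=0.017
apply F[20]=+0.259 → step 21: x=-0.029, v=-0.034, θ=0.005, ω=0.013
apply F[21]=+0.242 → step 22: x=-0.030, v=-0.030, θ=0.005, ω=0.010
apply F[22]=+0.225 → step 23: x=-0.031, v=-0.027, θ=0.005, ω=0.008
apply F[23]=+0.211 → step 24: x=-0.031, v=-0.025, θ=0.006, ω=0.005
apply F[24]=+0.197 → step 25: x=-0.032, v=-0.022, θ=0.006, ω=0.003
apply F[25]=+0.185 → step 26: x=-0.032, v=-0.020, θ=0.006, ω=0.002

Answer: x=-0.032, v=-0.020, θ=0.006, ω=0.002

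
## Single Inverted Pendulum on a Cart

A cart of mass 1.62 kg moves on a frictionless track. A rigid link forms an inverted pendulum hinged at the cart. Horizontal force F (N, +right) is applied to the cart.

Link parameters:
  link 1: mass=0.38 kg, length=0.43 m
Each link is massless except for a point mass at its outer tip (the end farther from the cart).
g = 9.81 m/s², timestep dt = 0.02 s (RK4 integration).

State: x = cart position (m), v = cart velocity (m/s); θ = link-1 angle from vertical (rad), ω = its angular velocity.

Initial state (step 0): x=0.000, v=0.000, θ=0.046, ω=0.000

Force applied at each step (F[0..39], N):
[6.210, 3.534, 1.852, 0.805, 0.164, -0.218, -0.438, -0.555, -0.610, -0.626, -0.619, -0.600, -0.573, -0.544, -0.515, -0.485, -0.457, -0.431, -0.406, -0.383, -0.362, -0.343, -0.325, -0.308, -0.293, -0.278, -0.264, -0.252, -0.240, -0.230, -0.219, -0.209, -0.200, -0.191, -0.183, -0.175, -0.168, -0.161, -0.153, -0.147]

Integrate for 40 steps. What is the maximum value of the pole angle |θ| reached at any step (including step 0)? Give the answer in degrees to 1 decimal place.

Answer: 2.6°

Derivation:
apply F[0]=+6.210 → step 1: x=0.001, v=0.075, θ=0.044, ω=-0.152
apply F[1]=+3.534 → step 2: x=0.003, v=0.116, θ=0.041, ω=-0.230
apply F[2]=+1.852 → step 3: x=0.005, v=0.137, θ=0.036, ω=-0.261
apply F[3]=+0.805 → step 4: x=0.008, v=0.146, θ=0.030, ω=-0.266
apply F[4]=+0.164 → step 5: x=0.011, v=0.146, θ=0.025, ω=-0.255
apply F[5]=-0.218 → step 6: x=0.014, v=0.143, θ=0.020, ω=-0.236
apply F[6]=-0.438 → step 7: x=0.017, v=0.136, θ=0.016, ω=-0.213
apply F[7]=-0.555 → step 8: x=0.019, v=0.129, θ=0.012, ω=-0.189
apply F[8]=-0.610 → step 9: x=0.022, v=0.121, θ=0.008, ω=-0.166
apply F[9]=-0.626 → step 10: x=0.024, v=0.113, θ=0.005, ω=-0.144
apply F[10]=-0.619 → step 11: x=0.026, v=0.105, θ=0.003, ω=-0.124
apply F[11]=-0.600 → step 12: x=0.028, v=0.098, θ=0.000, ω=-0.106
apply F[12]=-0.573 → step 13: x=0.030, v=0.091, θ=-0.002, ω=-0.090
apply F[13]=-0.544 → step 14: x=0.032, v=0.084, θ=-0.003, ω=-0.076
apply F[14]=-0.515 → step 15: x=0.034, v=0.078, θ=-0.005, ω=-0.064
apply F[15]=-0.485 → step 16: x=0.035, v=0.072, θ=-0.006, ω=-0.053
apply F[16]=-0.457 → step 17: x=0.036, v=0.067, θ=-0.007, ω=-0.043
apply F[17]=-0.431 → step 18: x=0.038, v=0.062, θ=-0.008, ω=-0.035
apply F[18]=-0.406 → step 19: x=0.039, v=0.057, θ=-0.008, ω=-0.028
apply F[19]=-0.383 → step 20: x=0.040, v=0.053, θ=-0.009, ω=-0.022
apply F[20]=-0.362 → step 21: x=0.041, v=0.049, θ=-0.009, ω=-0.016
apply F[21]=-0.343 → step 22: x=0.042, v=0.045, θ=-0.009, ω=-0.012
apply F[22]=-0.325 → step 23: x=0.043, v=0.041, θ=-0.010, ω=-0.008
apply F[23]=-0.308 → step 24: x=0.044, v=0.038, θ=-0.010, ω=-0.004
apply F[24]=-0.293 → step 25: x=0.044, v=0.035, θ=-0.010, ω=-0.001
apply F[25]=-0.278 → step 26: x=0.045, v=0.032, θ=-0.010, ω=0.001
apply F[26]=-0.264 → step 27: x=0.046, v=0.029, θ=-0.010, ω=0.003
apply F[27]=-0.252 → step 28: x=0.046, v=0.026, θ=-0.010, ω=0.005
apply F[28]=-0.240 → step 29: x=0.047, v=0.024, θ=-0.010, ω=0.006
apply F[29]=-0.230 → step 30: x=0.047, v=0.021, θ=-0.009, ω=0.008
apply F[30]=-0.219 → step 31: x=0.048, v=0.019, θ=-0.009, ω=0.009
apply F[31]=-0.209 → step 32: x=0.048, v=0.017, θ=-0.009, ω=0.009
apply F[32]=-0.200 → step 33: x=0.048, v=0.015, θ=-0.009, ω=0.010
apply F[33]=-0.191 → step 34: x=0.049, v=0.013, θ=-0.009, ω=0.011
apply F[34]=-0.183 → step 35: x=0.049, v=0.011, θ=-0.008, ω=0.011
apply F[35]=-0.175 → step 36: x=0.049, v=0.009, θ=-0.008, ω=0.011
apply F[36]=-0.168 → step 37: x=0.049, v=0.008, θ=-0.008, ω=0.012
apply F[37]=-0.161 → step 38: x=0.049, v=0.006, θ=-0.008, ω=0.012
apply F[38]=-0.153 → step 39: x=0.049, v=0.005, θ=-0.008, ω=0.012
apply F[39]=-0.147 → step 40: x=0.049, v=0.003, θ=-0.007, ω=0.012
Max |angle| over trajectory = 0.046 rad = 2.6°.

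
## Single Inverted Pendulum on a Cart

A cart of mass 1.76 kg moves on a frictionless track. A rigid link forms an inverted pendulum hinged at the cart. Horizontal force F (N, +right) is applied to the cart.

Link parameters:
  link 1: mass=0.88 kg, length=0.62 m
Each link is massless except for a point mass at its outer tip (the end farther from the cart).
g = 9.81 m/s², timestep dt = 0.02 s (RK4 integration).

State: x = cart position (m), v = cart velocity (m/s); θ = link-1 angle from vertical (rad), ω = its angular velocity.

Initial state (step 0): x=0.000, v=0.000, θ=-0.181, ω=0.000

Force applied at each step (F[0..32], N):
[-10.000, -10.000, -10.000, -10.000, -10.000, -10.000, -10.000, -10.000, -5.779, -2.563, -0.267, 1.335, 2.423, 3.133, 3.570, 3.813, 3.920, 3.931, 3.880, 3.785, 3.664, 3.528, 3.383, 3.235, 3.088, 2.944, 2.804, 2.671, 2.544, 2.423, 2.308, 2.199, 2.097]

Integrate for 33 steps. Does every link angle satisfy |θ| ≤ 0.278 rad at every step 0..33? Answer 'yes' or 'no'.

apply F[0]=-10.000 → step 1: x=-0.001, v=-0.095, θ=-0.180, ω=0.093
apply F[1]=-10.000 → step 2: x=-0.004, v=-0.190, θ=-0.177, ω=0.188
apply F[2]=-10.000 → step 3: x=-0.009, v=-0.285, θ=-0.173, ω=0.284
apply F[3]=-10.000 → step 4: x=-0.015, v=-0.381, θ=-0.166, ω=0.384
apply F[4]=-10.000 → step 5: x=-0.024, v=-0.478, θ=-0.157, ω=0.487
apply F[5]=-10.000 → step 6: x=-0.034, v=-0.576, θ=-0.146, ω=0.596
apply F[6]=-10.000 → step 7: x=-0.047, v=-0.676, θ=-0.133, ω=0.711
apply F[7]=-10.000 → step 8: x=-0.061, v=-0.777, θ=-0.118, ω=0.833
apply F[8]=-5.779 → step 9: x=-0.077, v=-0.832, θ=-0.101, ω=0.887
apply F[9]=-2.563 → step 10: x=-0.094, v=-0.853, θ=-0.083, ω=0.891
apply F[10]=-0.267 → step 11: x=-0.111, v=-0.849, θ=-0.065, ω=0.861
apply F[11]=+1.335 → step 12: x=-0.128, v=-0.828, θ=-0.049, ω=0.810
apply F[12]=+2.423 → step 13: x=-0.144, v=-0.797, θ=-0.033, ω=0.746
apply F[13]=+3.133 → step 14: x=-0.160, v=-0.759, θ=-0.019, ω=0.677
apply F[14]=+3.570 → step 15: x=-0.175, v=-0.717, θ=-0.006, ω=0.606
apply F[15]=+3.813 → step 16: x=-0.189, v=-0.674, θ=0.005, ω=0.536
apply F[16]=+3.920 → step 17: x=-0.202, v=-0.630, θ=0.015, ω=0.469
apply F[17]=+3.931 → step 18: x=-0.214, v=-0.588, θ=0.024, ω=0.406
apply F[18]=+3.880 → step 19: x=-0.225, v=-0.546, θ=0.032, ω=0.348
apply F[19]=+3.785 → step 20: x=-0.236, v=-0.507, θ=0.038, ω=0.295
apply F[20]=+3.664 → step 21: x=-0.245, v=-0.469, θ=0.043, ω=0.248
apply F[21]=+3.528 → step 22: x=-0.254, v=-0.433, θ=0.048, ω=0.205
apply F[22]=+3.383 → step 23: x=-0.263, v=-0.400, θ=0.052, ω=0.167
apply F[23]=+3.235 → step 24: x=-0.270, v=-0.368, θ=0.055, ω=0.133
apply F[24]=+3.088 → step 25: x=-0.278, v=-0.339, θ=0.057, ω=0.103
apply F[25]=+2.944 → step 26: x=-0.284, v=-0.311, θ=0.059, ω=0.076
apply F[26]=+2.804 → step 27: x=-0.290, v=-0.285, θ=0.060, ω=0.053
apply F[27]=+2.671 → step 28: x=-0.295, v=-0.261, θ=0.061, ω=0.033
apply F[28]=+2.544 → step 29: x=-0.300, v=-0.238, θ=0.061, ω=0.016
apply F[29]=+2.423 → step 30: x=-0.305, v=-0.216, θ=0.062, ω=0.001
apply F[30]=+2.308 → step 31: x=-0.309, v=-0.196, θ=0.061, ω=-0.012
apply F[31]=+2.199 → step 32: x=-0.313, v=-0.177, θ=0.061, ω=-0.024
apply F[32]=+2.097 → step 33: x=-0.316, v=-0.159, θ=0.061, ω=-0.033
Max |angle| over trajectory = 0.181 rad; bound = 0.278 → within bound.

Answer: yes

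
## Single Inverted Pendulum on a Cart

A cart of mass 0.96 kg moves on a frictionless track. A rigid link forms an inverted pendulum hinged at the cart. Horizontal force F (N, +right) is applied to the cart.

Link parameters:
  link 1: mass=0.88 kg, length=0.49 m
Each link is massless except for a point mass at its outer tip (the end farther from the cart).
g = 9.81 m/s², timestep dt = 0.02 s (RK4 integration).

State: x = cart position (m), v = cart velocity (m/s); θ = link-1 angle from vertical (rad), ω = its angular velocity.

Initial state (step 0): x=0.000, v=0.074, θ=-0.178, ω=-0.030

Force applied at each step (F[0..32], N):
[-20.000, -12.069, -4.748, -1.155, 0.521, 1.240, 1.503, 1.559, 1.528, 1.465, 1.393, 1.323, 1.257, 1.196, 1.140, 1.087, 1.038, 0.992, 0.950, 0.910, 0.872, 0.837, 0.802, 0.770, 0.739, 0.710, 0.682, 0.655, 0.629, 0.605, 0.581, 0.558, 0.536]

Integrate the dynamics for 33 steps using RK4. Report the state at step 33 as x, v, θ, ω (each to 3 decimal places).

Answer: x=-0.164, v=-0.033, θ=0.027, ω=-0.030

Derivation:
apply F[0]=-20.000 → step 1: x=-0.002, v=-0.301, θ=-0.172, ω=0.654
apply F[1]=-12.069 → step 2: x=-0.010, v=-0.519, θ=-0.155, ω=1.028
apply F[2]=-4.748 → step 3: x=-0.022, v=-0.593, θ=-0.134, ω=1.119
apply F[3]=-1.155 → step 4: x=-0.033, v=-0.596, θ=-0.112, ω=1.077
apply F[4]=+0.521 → step 5: x=-0.045, v=-0.569, θ=-0.091, ω=0.980
apply F[5]=+1.240 → step 6: x=-0.056, v=-0.529, θ=-0.073, ω=0.867
apply F[6]=+1.503 → step 7: x=-0.066, v=-0.487, θ=-0.056, ω=0.755
apply F[7]=+1.559 → step 8: x=-0.076, v=-0.446, θ=-0.042, ω=0.652
apply F[8]=+1.528 → step 9: x=-0.084, v=-0.408, θ=-0.030, ω=0.559
apply F[9]=+1.465 → step 10: x=-0.092, v=-0.373, θ=-0.020, ω=0.478
apply F[10]=+1.393 → step 11: x=-0.099, v=-0.341, θ=-0.011, ω=0.407
apply F[11]=+1.323 → step 12: x=-0.106, v=-0.312, θ=-0.004, ω=0.345
apply F[12]=+1.257 → step 13: x=-0.112, v=-0.286, θ=0.003, ω=0.292
apply F[13]=+1.196 → step 14: x=-0.117, v=-0.262, θ=0.008, ω=0.245
apply F[14]=+1.140 → step 15: x=-0.122, v=-0.240, θ=0.013, ω=0.205
apply F[15]=+1.087 → step 16: x=-0.127, v=-0.220, θ=0.016, ω=0.170
apply F[16]=+1.038 → step 17: x=-0.131, v=-0.202, θ=0.019, ω=0.139
apply F[17]=+0.992 → step 18: x=-0.135, v=-0.185, θ=0.022, ω=0.113
apply F[18]=+0.950 → step 19: x=-0.138, v=-0.169, θ=0.024, ω=0.090
apply F[19]=+0.910 → step 20: x=-0.141, v=-0.155, θ=0.026, ω=0.071
apply F[20]=+0.872 → step 21: x=-0.144, v=-0.141, θ=0.027, ω=0.054
apply F[21]=+0.837 → step 22: x=-0.147, v=-0.129, θ=0.028, ω=0.039
apply F[22]=+0.802 → step 23: x=-0.150, v=-0.117, θ=0.028, ω=0.027
apply F[23]=+0.770 → step 24: x=-0.152, v=-0.106, θ=0.029, ω=0.016
apply F[24]=+0.739 → step 25: x=-0.154, v=-0.096, θ=0.029, ω=0.007
apply F[25]=+0.710 → step 26: x=-0.156, v=-0.086, θ=0.029, ω=-0.001
apply F[26]=+0.682 → step 27: x=-0.157, v=-0.077, θ=0.029, ω=-0.008
apply F[27]=+0.655 → step 28: x=-0.159, v=-0.069, θ=0.029, ω=-0.013
apply F[28]=+0.629 → step 29: x=-0.160, v=-0.061, θ=0.029, ω=-0.018
apply F[29]=+0.605 → step 30: x=-0.161, v=-0.054, θ=0.028, ω=-0.022
apply F[30]=+0.581 → step 31: x=-0.162, v=-0.046, θ=0.028, ω=-0.025
apply F[31]=+0.558 → step 32: x=-0.163, v=-0.040, θ=0.027, ω=-0.028
apply F[32]=+0.536 → step 33: x=-0.164, v=-0.033, θ=0.027, ω=-0.030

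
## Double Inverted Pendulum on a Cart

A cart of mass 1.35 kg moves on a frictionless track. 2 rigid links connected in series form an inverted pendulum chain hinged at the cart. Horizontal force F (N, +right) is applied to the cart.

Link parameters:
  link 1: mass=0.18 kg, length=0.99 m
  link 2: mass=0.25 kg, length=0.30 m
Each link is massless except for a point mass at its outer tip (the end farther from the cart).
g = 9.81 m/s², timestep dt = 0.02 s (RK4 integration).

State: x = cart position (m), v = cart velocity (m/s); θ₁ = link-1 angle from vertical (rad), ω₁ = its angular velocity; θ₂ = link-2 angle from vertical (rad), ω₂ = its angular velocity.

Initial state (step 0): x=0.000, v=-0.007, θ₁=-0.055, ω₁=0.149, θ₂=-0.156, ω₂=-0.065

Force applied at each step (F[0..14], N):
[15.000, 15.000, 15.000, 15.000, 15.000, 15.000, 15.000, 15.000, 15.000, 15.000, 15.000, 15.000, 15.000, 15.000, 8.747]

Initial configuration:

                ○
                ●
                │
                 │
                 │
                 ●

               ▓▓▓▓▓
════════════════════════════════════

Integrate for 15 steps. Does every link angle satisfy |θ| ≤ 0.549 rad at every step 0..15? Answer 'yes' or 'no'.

Answer: yes

Derivation:
apply F[0]=+15.000 → step 1: x=0.002, v=0.218, θ₁=-0.054, ω₁=-0.063, θ₂=-0.159, ω₂=-0.213
apply F[1]=+15.000 → step 2: x=0.009, v=0.444, θ₁=-0.058, ω₁=-0.275, θ₂=-0.165, ω₂=-0.364
apply F[2]=+15.000 → step 3: x=0.020, v=0.669, θ₁=-0.065, ω₁=-0.488, θ₂=-0.173, ω₂=-0.515
apply F[3]=+15.000 → step 4: x=0.036, v=0.895, θ₁=-0.077, ω₁=-0.705, θ₂=-0.185, ω₂=-0.660
apply F[4]=+15.000 → step 5: x=0.056, v=1.122, θ₁=-0.093, ω₁=-0.926, θ₂=-0.200, ω₂=-0.795
apply F[5]=+15.000 → step 6: x=0.080, v=1.349, θ₁=-0.114, ω₁=-1.154, θ₂=-0.217, ω₂=-0.916
apply F[6]=+15.000 → step 7: x=0.110, v=1.576, θ₁=-0.140, ω₁=-1.389, θ₂=-0.236, ω₂=-1.018
apply F[7]=+15.000 → step 8: x=0.143, v=1.804, θ₁=-0.170, ω₁=-1.633, θ₂=-0.257, ω₂=-1.098
apply F[8]=+15.000 → step 9: x=0.182, v=2.031, θ₁=-0.205, ω₁=-1.886, θ₂=-0.280, ω₂=-1.153
apply F[9]=+15.000 → step 10: x=0.225, v=2.257, θ₁=-0.245, ω₁=-2.148, θ₂=-0.303, ω₂=-1.183
apply F[10]=+15.000 → step 11: x=0.272, v=2.481, θ₁=-0.291, ω₁=-2.417, θ₂=-0.327, ω₂=-1.192
apply F[11]=+15.000 → step 12: x=0.324, v=2.702, θ₁=-0.342, ω₁=-2.691, θ₂=-0.351, ω₂=-1.189
apply F[12]=+15.000 → step 13: x=0.380, v=2.917, θ₁=-0.399, ω₁=-2.964, θ₂=-0.375, ω₂=-1.193
apply F[13]=+15.000 → step 14: x=0.441, v=3.126, θ₁=-0.460, ω₁=-3.232, θ₂=-0.399, ω₂=-1.229
apply F[14]=+8.747 → step 15: x=0.504, v=3.239, θ₁=-0.527, ω₁=-3.414, θ₂=-0.424, ω₂=-1.298
Max |angle| over trajectory = 0.527 rad; bound = 0.549 → within bound.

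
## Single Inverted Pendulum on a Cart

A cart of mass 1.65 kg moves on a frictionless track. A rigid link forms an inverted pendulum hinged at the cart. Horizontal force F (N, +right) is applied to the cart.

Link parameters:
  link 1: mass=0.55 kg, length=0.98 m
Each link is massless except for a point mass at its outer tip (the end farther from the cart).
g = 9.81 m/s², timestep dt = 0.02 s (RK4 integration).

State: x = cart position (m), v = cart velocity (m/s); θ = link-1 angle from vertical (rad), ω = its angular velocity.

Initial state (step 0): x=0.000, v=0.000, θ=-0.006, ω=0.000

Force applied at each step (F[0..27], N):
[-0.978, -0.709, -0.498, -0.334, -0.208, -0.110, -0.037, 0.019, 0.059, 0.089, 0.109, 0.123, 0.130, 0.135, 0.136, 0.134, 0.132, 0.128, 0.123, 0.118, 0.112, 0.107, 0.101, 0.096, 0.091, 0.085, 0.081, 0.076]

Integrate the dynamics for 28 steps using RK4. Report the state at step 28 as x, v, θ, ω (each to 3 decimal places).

apply F[0]=-0.978 → step 1: x=-0.000, v=-0.011, θ=-0.006, ω=0.011
apply F[1]=-0.709 → step 2: x=-0.000, v=-0.020, θ=-0.006, ω=0.018
apply F[2]=-0.498 → step 3: x=-0.001, v=-0.025, θ=-0.005, ω=0.022
apply F[3]=-0.334 → step 4: x=-0.001, v=-0.029, θ=-0.005, ω=0.025
apply F[4]=-0.208 → step 5: x=-0.002, v=-0.031, θ=-0.004, ω=0.027
apply F[5]=-0.110 → step 6: x=-0.003, v=-0.032, θ=-0.004, ω=0.027
apply F[6]=-0.037 → step 7: x=-0.003, v=-0.033, θ=-0.003, ω=0.026
apply F[7]=+0.019 → step 8: x=-0.004, v=-0.032, θ=-0.003, ω=0.025
apply F[8]=+0.059 → step 9: x=-0.005, v=-0.031, θ=-0.002, ω=0.024
apply F[9]=+0.089 → step 10: x=-0.005, v=-0.030, θ=-0.002, ω=0.023
apply F[10]=+0.109 → step 11: x=-0.006, v=-0.029, θ=-0.001, ω=0.021
apply F[11]=+0.123 → step 12: x=-0.006, v=-0.027, θ=-0.001, ω=0.019
apply F[12]=+0.130 → step 13: x=-0.007, v=-0.026, θ=-0.000, ω=0.017
apply F[13]=+0.135 → step 14: x=-0.007, v=-0.024, θ=-0.000, ω=0.015
apply F[14]=+0.136 → step 15: x=-0.008, v=-0.022, θ=0.000, ω=0.014
apply F[15]=+0.134 → step 16: x=-0.008, v=-0.021, θ=0.000, ω=0.012
apply F[16]=+0.132 → step 17: x=-0.009, v=-0.019, θ=0.001, ω=0.011
apply F[17]=+0.128 → step 18: x=-0.009, v=-0.018, θ=0.001, ω=0.009
apply F[18]=+0.123 → step 19: x=-0.009, v=-0.016, θ=0.001, ω=0.008
apply F[19]=+0.118 → step 20: x=-0.010, v=-0.015, θ=0.001, ω=0.007
apply F[20]=+0.112 → step 21: x=-0.010, v=-0.013, θ=0.001, ω=0.006
apply F[21]=+0.107 → step 22: x=-0.010, v=-0.012, θ=0.001, ω=0.005
apply F[22]=+0.101 → step 23: x=-0.010, v=-0.011, θ=0.001, ω=0.004
apply F[23]=+0.096 → step 24: x=-0.011, v=-0.010, θ=0.002, ω=0.003
apply F[24]=+0.091 → step 25: x=-0.011, v=-0.009, θ=0.002, ω=0.002
apply F[25]=+0.085 → step 26: x=-0.011, v=-0.008, θ=0.002, ω=0.002
apply F[26]=+0.081 → step 27: x=-0.011, v=-0.007, θ=0.002, ω=0.001
apply F[27]=+0.076 → step 28: x=-0.011, v=-0.006, θ=0.002, ω=0.001

Answer: x=-0.011, v=-0.006, θ=0.002, ω=0.001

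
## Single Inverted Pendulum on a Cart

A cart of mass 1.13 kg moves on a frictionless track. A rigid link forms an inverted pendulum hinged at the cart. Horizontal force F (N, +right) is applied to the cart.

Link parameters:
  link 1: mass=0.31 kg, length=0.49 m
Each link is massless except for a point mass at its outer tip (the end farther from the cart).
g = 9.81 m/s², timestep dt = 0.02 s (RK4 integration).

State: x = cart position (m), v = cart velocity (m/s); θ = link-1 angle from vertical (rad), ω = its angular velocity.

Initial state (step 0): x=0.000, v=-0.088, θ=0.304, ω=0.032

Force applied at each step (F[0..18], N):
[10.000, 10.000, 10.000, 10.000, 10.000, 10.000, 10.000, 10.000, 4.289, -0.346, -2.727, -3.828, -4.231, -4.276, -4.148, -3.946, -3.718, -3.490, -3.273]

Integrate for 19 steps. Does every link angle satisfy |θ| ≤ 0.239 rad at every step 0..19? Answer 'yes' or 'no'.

Answer: no

Derivation:
apply F[0]=+10.000 → step 1: x=-0.000, v=0.070, θ=0.303, ω=-0.155
apply F[1]=+10.000 → step 2: x=0.003, v=0.228, θ=0.298, ω=-0.345
apply F[2]=+10.000 → step 3: x=0.009, v=0.386, θ=0.289, ω=-0.539
apply F[3]=+10.000 → step 4: x=0.018, v=0.546, θ=0.276, ω=-0.740
apply F[4]=+10.000 → step 5: x=0.031, v=0.706, θ=0.259, ω=-0.950
apply F[5]=+10.000 → step 6: x=0.047, v=0.869, θ=0.238, ω=-1.172
apply F[6]=+10.000 → step 7: x=0.066, v=1.033, θ=0.212, ω=-1.408
apply F[7]=+10.000 → step 8: x=0.088, v=1.199, θ=0.182, ω=-1.662
apply F[8]=+4.289 → step 9: x=0.112, v=1.267, θ=0.148, ω=-1.733
apply F[9]=-0.346 → step 10: x=0.138, v=1.255, θ=0.114, ω=-1.657
apply F[10]=-2.727 → step 11: x=0.162, v=1.202, θ=0.082, ω=-1.511
apply F[11]=-3.828 → step 12: x=0.186, v=1.131, θ=0.054, ω=-1.339
apply F[12]=-4.231 → step 13: x=0.207, v=1.054, θ=0.029, ω=-1.166
apply F[13]=-4.276 → step 14: x=0.228, v=0.978, θ=0.007, ω=-1.003
apply F[14]=-4.148 → step 15: x=0.247, v=0.904, θ=-0.012, ω=-0.854
apply F[15]=-3.946 → step 16: x=0.264, v=0.836, θ=-0.027, ω=-0.722
apply F[16]=-3.718 → step 17: x=0.280, v=0.772, θ=-0.041, ω=-0.605
apply F[17]=-3.490 → step 18: x=0.295, v=0.712, θ=-0.052, ω=-0.503
apply F[18]=-3.273 → step 19: x=0.309, v=0.657, θ=-0.061, ω=-0.413
Max |angle| over trajectory = 0.304 rad; bound = 0.239 → exceeded.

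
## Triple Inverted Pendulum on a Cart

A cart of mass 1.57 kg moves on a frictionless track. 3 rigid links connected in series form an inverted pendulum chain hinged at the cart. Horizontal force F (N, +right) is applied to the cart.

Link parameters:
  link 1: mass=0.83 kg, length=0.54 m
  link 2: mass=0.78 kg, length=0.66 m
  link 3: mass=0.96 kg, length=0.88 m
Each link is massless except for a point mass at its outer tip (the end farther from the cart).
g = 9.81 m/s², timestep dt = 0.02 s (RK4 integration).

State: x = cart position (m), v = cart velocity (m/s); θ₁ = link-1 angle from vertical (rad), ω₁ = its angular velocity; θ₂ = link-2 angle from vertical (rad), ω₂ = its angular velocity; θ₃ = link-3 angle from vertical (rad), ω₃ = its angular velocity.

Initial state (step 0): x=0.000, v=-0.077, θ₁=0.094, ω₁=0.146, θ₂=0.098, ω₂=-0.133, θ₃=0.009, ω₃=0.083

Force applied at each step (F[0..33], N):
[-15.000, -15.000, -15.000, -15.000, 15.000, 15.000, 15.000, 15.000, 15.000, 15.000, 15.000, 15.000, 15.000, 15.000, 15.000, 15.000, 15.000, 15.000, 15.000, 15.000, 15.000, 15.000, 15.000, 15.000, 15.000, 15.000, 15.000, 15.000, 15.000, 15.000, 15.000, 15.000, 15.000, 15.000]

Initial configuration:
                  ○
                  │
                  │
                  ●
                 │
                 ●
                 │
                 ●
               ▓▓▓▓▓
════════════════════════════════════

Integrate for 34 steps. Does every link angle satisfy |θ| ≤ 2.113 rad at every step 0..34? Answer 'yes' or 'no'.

Answer: yes

Derivation:
apply F[0]=-15.000 → step 1: x=-0.004, v=-0.295, θ₁=0.101, ω₁=0.583, θ₂=0.096, ω₂=-0.106, θ₃=0.010, ω₃=0.045
apply F[1]=-15.000 → step 2: x=-0.012, v=-0.515, θ₁=0.117, ω₁=1.036, θ₂=0.094, ω₂=-0.091, θ₃=0.011, ω₃=0.011
apply F[2]=-15.000 → step 3: x=-0.024, v=-0.737, θ₁=0.143, ω₁=1.512, θ₂=0.092, ω₂=-0.093, θ₃=0.011, ω₃=-0.020
apply F[3]=-15.000 → step 4: x=-0.041, v=-0.960, θ₁=0.178, ω₁=2.009, θ₂=0.090, ω₂=-0.114, θ₃=0.010, ω₃=-0.044
apply F[4]=+15.000 → step 5: x=-0.059, v=-0.824, θ₁=0.217, ω₁=1.906, θ₂=0.087, ω₂=-0.178, θ₃=0.009, ω₃=-0.079
apply F[5]=+15.000 → step 6: x=-0.074, v=-0.699, θ₁=0.255, ω₁=1.865, θ₂=0.083, ω₂=-0.275, θ₃=0.007, ω₃=-0.112
apply F[6]=+15.000 → step 7: x=-0.087, v=-0.582, θ₁=0.292, ω₁=1.877, θ₂=0.076, ω₂=-0.404, θ₃=0.004, ω₃=-0.142
apply F[7]=+15.000 → step 8: x=-0.098, v=-0.471, θ₁=0.330, ω₁=1.934, θ₂=0.066, ω₂=-0.563, θ₃=0.001, ω₃=-0.169
apply F[8]=+15.000 → step 9: x=-0.106, v=-0.364, θ₁=0.370, ω₁=2.028, θ₂=0.053, ω₂=-0.746, θ₃=-0.002, ω₃=-0.190
apply F[9]=+15.000 → step 10: x=-0.112, v=-0.257, θ₁=0.411, ω₁=2.147, θ₂=0.036, ω₂=-0.950, θ₃=-0.006, ω₃=-0.206
apply F[10]=+15.000 → step 11: x=-0.116, v=-0.149, θ₁=0.456, ω₁=2.281, θ₂=0.015, ω₂=-1.168, θ₃=-0.011, ω₃=-0.215
apply F[11]=+15.000 → step 12: x=-0.118, v=-0.038, θ₁=0.503, ω₁=2.420, θ₂=-0.011, ω₂=-1.393, θ₃=-0.015, ω₃=-0.219
apply F[12]=+15.000 → step 13: x=-0.118, v=0.078, θ₁=0.552, ω₁=2.554, θ₂=-0.041, ω₂=-1.618, θ₃=-0.019, ω₃=-0.217
apply F[13]=+15.000 → step 14: x=-0.115, v=0.200, θ₁=0.605, ω₁=2.678, θ₂=-0.075, ω₂=-1.837, θ₃=-0.024, ω₃=-0.213
apply F[14]=+15.000 → step 15: x=-0.110, v=0.327, θ₁=0.659, ω₁=2.788, θ₂=-0.114, ω₂=-2.047, θ₃=-0.028, ω₃=-0.207
apply F[15]=+15.000 → step 16: x=-0.102, v=0.459, θ₁=0.716, ω₁=2.882, θ₂=-0.157, ω₂=-2.245, θ₃=-0.032, ω₃=-0.202
apply F[16]=+15.000 → step 17: x=-0.091, v=0.596, θ₁=0.775, ω₁=2.962, θ₂=-0.204, ω₂=-2.431, θ₃=-0.036, ω₃=-0.200
apply F[17]=+15.000 → step 18: x=-0.078, v=0.736, θ₁=0.835, ω₁=3.028, θ₂=-0.254, ω₂=-2.604, θ₃=-0.040, ω₃=-0.203
apply F[18]=+15.000 → step 19: x=-0.062, v=0.877, θ₁=0.896, ω₁=3.083, θ₂=-0.308, ω₂=-2.767, θ₃=-0.044, ω₃=-0.211
apply F[19]=+15.000 → step 20: x=-0.043, v=1.021, θ₁=0.958, ω₁=3.130, θ₂=-0.365, ω₂=-2.919, θ₃=-0.048, ω₃=-0.228
apply F[20]=+15.000 → step 21: x=-0.021, v=1.164, θ₁=1.021, ω₁=3.172, θ₂=-0.425, ω₂=-3.062, θ₃=-0.053, ω₃=-0.254
apply F[21]=+15.000 → step 22: x=0.004, v=1.306, θ₁=1.085, ω₁=3.212, θ₂=-0.487, ω₂=-3.196, θ₃=-0.059, ω₃=-0.291
apply F[22]=+15.000 → step 23: x=0.031, v=1.447, θ₁=1.149, ω₁=3.252, θ₂=-0.552, ω₂=-3.323, θ₃=-0.065, ω₃=-0.341
apply F[23]=+15.000 → step 24: x=0.061, v=1.585, θ₁=1.215, ω₁=3.297, θ₂=-0.620, ω₂=-3.441, θ₃=-0.072, ω₃=-0.405
apply F[24]=+15.000 → step 25: x=0.095, v=1.721, θ₁=1.281, ω₁=3.351, θ₂=-0.690, ω₂=-3.549, θ₃=-0.081, ω₃=-0.485
apply F[25]=+15.000 → step 26: x=0.130, v=1.853, θ₁=1.349, ω₁=3.421, θ₂=-0.762, ω₂=-3.644, θ₃=-0.092, ω₃=-0.581
apply F[26]=+15.000 → step 27: x=0.169, v=1.983, θ₁=1.418, ω₁=3.513, θ₂=-0.836, ω₂=-3.723, θ₃=-0.105, ω₃=-0.694
apply F[27]=+15.000 → step 28: x=0.210, v=2.112, θ₁=1.490, ω₁=3.638, θ₂=-0.911, ω₂=-3.779, θ₃=-0.120, ω₃=-0.823
apply F[28]=+15.000 → step 29: x=0.253, v=2.242, θ₁=1.564, ω₁=3.808, θ₂=-0.987, ω₂=-3.807, θ₃=-0.138, ω₃=-0.964
apply F[29]=+15.000 → step 30: x=0.299, v=2.380, θ₁=1.642, ω₁=4.037, θ₂=-1.063, ω₂=-3.803, θ₃=-0.158, ω₃=-1.110
apply F[30]=+15.000 → step 31: x=0.348, v=2.532, θ₁=1.726, ω₁=4.336, θ₂=-1.139, ω₂=-3.765, θ₃=-0.182, ω₃=-1.250
apply F[31]=+15.000 → step 32: x=0.401, v=2.708, θ₁=1.816, ω₁=4.714, θ₂=-1.213, ω₂=-3.705, θ₃=-0.208, ω₃=-1.368
apply F[32]=+15.000 → step 33: x=0.457, v=2.919, θ₁=1.915, ω₁=5.171, θ₂=-1.287, ω₂=-3.650, θ₃=-0.236, ω₃=-1.448
apply F[33]=+15.000 → step 34: x=0.518, v=3.174, θ₁=2.024, ω₁=5.696, θ₂=-1.360, ω₂=-3.643, θ₃=-0.266, ω₃=-1.478
Max |angle| over trajectory = 2.024 rad; bound = 2.113 → within bound.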